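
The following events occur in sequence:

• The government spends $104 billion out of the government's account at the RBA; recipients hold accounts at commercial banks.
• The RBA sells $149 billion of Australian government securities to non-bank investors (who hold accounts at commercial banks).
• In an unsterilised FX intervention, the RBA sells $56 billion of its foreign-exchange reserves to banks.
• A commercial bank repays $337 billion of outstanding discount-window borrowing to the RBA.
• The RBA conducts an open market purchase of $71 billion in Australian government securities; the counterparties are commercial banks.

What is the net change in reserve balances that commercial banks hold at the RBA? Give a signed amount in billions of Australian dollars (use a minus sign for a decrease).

Government spending $104 billion: government payments flow into bank reserve accounts → +$104B.
Asset sale (to non-banks) $149 billion: the non-bank buyers' banks settle from reserves → −$149B.
FX sale $56 billion: the buying banks pay out of their reserve balances → −$56B.
Discount-window repayment $337 billion: repayment is debited from reserves → −$337B.
OMO purchase (from banks) $71 billion: the RBA pays by crediting reserve accounts → +$71B.
Net: 104 − 149 − 56 − 337 + 71 = -$367 billion.

-$367 billion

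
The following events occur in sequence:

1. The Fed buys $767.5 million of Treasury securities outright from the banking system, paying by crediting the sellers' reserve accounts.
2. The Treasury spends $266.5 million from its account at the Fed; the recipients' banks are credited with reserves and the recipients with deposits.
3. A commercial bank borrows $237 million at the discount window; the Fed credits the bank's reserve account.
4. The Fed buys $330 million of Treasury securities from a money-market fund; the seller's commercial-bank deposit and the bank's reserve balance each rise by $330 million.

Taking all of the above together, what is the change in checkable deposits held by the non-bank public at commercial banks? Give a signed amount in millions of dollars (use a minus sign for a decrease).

OMO purchase (from banks) $767.5 million: the counterparty is a bank, so public deposits are unchanged → 0.
Government spending $266.5 million: non-bank counterparties' bank balances rise → +$266.5M.
Discount-window loan $237 million: the counterparty is a bank, so public deposits are unchanged → 0.
Asset purchase (from non-banks) $330 million: non-bank counterparties' bank balances rise → +$330M.
Net: 0 + 266.5 + 0 + 330 = +$596.5 million.

+$596.5 million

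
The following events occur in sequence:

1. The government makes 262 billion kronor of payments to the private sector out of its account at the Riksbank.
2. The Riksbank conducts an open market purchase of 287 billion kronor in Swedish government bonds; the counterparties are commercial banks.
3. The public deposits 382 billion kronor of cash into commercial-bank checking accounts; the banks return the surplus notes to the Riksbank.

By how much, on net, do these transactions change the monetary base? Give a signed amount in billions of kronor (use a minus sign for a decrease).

Government spending 262 billion kronor: a non-base liability converts back to reserves → +262B.
OMO purchase (from banks) 287 billion kronor: Riksbank balance sheet expands → +287B.
Currency deposit 382 billion kronor: just a shift between currency and reserves — both are base money → 0.
Net: 262 + 287 + 0 = +549 billion.

+549 billion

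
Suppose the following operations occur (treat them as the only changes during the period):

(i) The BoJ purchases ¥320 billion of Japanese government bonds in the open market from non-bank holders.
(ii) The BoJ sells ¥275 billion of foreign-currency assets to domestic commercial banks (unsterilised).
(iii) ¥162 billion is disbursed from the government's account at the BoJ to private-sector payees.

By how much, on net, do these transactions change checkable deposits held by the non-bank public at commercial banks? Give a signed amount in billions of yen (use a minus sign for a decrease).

+¥482 billion

BoJ balance sheet:
  Assets:      Securities +¥320B, Foreign assets −¥275B
  Liabilities: Bank reserves +¥207B, Government deposits −¥162B
Commercial banking system:
  Assets:      Reserves at CB +¥207B, Foreign assets +¥275B
  Liabilities: Checkable deposits +¥482B
So the change in checkable deposits held by the non-bank public at commercial banks is +¥482 billion.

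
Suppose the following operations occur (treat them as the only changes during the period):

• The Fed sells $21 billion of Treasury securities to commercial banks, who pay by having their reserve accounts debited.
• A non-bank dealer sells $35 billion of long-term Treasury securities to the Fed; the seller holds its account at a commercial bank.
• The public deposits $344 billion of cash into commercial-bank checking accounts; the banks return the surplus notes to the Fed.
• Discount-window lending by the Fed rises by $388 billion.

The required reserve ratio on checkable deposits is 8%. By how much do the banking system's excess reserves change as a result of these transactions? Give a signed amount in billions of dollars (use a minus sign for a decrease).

+$715.68 billion

OMO sale (to banks) $21 billion: reserves −$21B, deposits 0.
Asset purchase (from non-banks) $35 billion: reserves +$35B, deposits +$35B.
Currency deposit $344 billion: reserves +$344B, deposits +$344B.
Discount-window loan $388 billion: reserves +$388B, deposits 0.
Totals: Δreserves = +$746B, Δdeposits = +$379B.
Δrequired reserves = 8% × +$379B = +$30.32B.
Δexcess reserves = Δreserves − Δrequired = +$746B − (+$30.32B) = +$715.68 billion.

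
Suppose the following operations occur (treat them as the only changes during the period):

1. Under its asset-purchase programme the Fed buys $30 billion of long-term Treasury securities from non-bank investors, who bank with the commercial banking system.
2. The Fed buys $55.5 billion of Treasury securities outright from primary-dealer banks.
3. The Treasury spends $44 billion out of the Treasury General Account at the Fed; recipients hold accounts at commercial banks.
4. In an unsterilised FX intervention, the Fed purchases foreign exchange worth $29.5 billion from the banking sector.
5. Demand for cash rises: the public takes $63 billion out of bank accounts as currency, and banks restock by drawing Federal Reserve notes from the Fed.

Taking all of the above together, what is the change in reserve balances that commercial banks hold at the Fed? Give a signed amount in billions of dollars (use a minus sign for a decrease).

+$96 billion

Asset purchase (from non-banks) $30 billion: the Fed pays by crediting reserve accounts → +$30B.
OMO purchase (from banks) $55.5 billion: the Fed pays by crediting reserve accounts → +$55.5B.
Government spending $44 billion: government payments flow into bank reserve accounts → +$44B.
FX purchase $29.5 billion: the Fed pays by crediting reserve accounts → +$29.5B.
Currency withdrawal $63 billion: banks swap reserves for currency → −$63B.
Net: 30 + 55.5 + 44 + 29.5 − 63 = +$96 billion.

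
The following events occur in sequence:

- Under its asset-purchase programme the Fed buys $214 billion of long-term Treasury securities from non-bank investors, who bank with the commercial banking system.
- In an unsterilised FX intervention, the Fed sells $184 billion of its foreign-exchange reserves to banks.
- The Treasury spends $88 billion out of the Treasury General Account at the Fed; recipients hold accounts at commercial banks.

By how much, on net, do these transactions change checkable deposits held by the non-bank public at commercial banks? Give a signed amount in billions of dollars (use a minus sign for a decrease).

+$302 billion

Fed balance sheet:
  Assets:      Securities +$214B, Foreign assets −$184B
  Liabilities: Bank reserves +$118B, Government deposits −$88B
Commercial banking system:
  Assets:      Reserves at CB +$118B, Foreign assets +$184B
  Liabilities: Checkable deposits +$302B
So the change in checkable deposits held by the non-bank public at commercial banks is +$302 billion.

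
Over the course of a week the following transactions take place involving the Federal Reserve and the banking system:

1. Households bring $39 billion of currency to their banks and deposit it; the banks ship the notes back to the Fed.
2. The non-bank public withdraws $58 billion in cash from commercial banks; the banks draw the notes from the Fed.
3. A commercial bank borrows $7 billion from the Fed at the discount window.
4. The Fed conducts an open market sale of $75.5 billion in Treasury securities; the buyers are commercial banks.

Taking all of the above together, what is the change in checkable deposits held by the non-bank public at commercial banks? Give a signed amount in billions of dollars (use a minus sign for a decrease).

-$19 billion

Currency deposit $39 billion: non-bank counterparties' bank balances rise → +$39B.
Currency withdrawal $58 billion: non-bank counterparties' bank balances fall → −$58B.
Discount-window loan $7 billion: the counterparty is a bank, so public deposits are unchanged → 0.
OMO sale (to banks) $75.5 billion: the counterparty is a bank, so public deposits are unchanged → 0.
Net: 39 − 58 + 0 + 0 = -$19 billion.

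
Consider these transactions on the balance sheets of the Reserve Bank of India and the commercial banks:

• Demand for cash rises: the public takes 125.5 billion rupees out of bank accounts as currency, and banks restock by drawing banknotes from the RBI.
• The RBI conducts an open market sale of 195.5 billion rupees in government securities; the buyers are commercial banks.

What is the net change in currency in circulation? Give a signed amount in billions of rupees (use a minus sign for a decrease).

Currency withdrawal 125.5 billion rupees: notes leave the central bank → +125.5B.
OMO sale (to banks) 195.5 billion rupees: no currency enters or leaves circulation → 0.
Net: 125.5 + 0 = +125.5 billion.

+125.5 billion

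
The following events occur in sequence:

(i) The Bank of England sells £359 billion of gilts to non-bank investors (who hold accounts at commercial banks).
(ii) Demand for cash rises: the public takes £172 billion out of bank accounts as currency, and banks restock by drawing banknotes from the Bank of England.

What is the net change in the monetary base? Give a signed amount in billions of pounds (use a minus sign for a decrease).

-£359 billion

Asset sale (to non-banks) £359 billion: Bank of England balance sheet contracts → −£359B.
Currency withdrawal £172 billion: just a shift between currency and reserves — both are base money → 0.
Net: −359 + 0 = -£359 billion.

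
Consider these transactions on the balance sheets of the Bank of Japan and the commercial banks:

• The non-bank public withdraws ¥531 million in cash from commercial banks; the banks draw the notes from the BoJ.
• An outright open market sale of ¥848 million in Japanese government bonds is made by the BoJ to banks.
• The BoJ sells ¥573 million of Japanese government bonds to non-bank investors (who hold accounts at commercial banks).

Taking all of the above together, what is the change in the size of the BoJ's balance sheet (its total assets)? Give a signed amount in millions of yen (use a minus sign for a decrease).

BoJ balance sheet:
  Assets:      Securities −¥1421M
  Liabilities: Bank reserves −¥1952M, Currency in circulation +¥531M
Change in total BoJ assets = -¥1421 million.

-¥1421 million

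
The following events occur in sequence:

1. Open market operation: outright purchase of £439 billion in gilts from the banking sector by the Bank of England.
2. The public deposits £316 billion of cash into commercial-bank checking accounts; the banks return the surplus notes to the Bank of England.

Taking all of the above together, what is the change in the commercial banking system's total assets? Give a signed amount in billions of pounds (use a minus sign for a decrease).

Bank of England balance sheet:
  Assets:      Securities +£439B
  Liabilities: Bank reserves +£755B, Currency in circulation −£316B
Commercial banking system:
  Assets:      Reserves at CB +£755B, Securities −£439B
  Liabilities: Checkable deposits +£316B
Change in total bank assets = +£316 billion.

+£316 billion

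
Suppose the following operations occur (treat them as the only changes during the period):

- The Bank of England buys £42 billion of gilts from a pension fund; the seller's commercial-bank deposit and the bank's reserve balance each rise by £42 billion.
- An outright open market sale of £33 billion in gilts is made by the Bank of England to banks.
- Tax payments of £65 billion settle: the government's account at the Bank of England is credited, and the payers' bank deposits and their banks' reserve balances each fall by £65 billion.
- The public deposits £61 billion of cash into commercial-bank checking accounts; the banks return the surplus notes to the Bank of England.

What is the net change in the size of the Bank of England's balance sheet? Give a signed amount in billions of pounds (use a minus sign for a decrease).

+£9 billion

Asset purchase (from non-banks) £42 billion: a Bank of England asset is acquired → +£42B.
OMO sale (to banks) £33 billion: a Bank of England asset is shed → −£33B.
Government account inflow £65 billion: only the composition of liabilities changes → 0.
Currency deposit £61 billion: only the composition of liabilities changes → 0.
Net: 42 − 33 + 0 + 0 = +£9 billion.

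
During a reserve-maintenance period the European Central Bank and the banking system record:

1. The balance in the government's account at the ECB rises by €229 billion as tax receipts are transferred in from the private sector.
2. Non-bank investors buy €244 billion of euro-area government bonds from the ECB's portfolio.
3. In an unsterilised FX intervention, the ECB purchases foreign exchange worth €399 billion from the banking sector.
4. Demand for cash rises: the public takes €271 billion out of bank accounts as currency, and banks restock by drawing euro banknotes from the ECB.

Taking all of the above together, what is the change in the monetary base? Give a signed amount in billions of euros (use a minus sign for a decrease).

Government account inflow €229 billion: reserves shift to a non-base liability → −€229B.
Asset sale (to non-banks) €244 billion: ECB balance sheet contracts → −€244B.
FX purchase €399 billion: ECB balance sheet expands → +€399B.
Currency withdrawal €271 billion: just a shift between currency and reserves — both are base money → 0.
Net: −229 − 244 + 399 + 0 = -€74 billion.

-€74 billion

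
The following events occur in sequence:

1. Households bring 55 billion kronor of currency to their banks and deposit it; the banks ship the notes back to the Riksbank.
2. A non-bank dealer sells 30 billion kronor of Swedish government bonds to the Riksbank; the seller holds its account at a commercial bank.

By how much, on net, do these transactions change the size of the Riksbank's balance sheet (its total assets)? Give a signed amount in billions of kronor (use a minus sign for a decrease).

Currency deposit 55 billion kronor: only the composition of liabilities changes → 0.
Asset purchase (from non-banks) 30 billion kronor: a Riksbank asset is acquired → +30B.
Net: 0 + 30 = +30 billion.

+30 billion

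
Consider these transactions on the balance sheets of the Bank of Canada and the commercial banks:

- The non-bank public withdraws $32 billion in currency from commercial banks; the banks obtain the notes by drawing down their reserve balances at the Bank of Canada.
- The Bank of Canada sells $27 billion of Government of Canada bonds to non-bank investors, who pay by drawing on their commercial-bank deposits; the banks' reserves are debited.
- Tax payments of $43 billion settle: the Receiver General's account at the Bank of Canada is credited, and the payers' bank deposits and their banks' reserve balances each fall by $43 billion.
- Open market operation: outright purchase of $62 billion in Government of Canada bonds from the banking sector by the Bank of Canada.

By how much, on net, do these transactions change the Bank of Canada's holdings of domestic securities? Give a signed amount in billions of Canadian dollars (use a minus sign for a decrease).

+$35 billion

Bank of Canada balance sheet:
  Assets:      Securities +$35B
  Liabilities: Bank reserves −$40B, Currency in circulation +$32B, Government deposits +$43B
Commercial banking system:
  Assets:      Reserves at CB −$40B, Securities −$62B
  Liabilities: Checkable deposits −$102B
So the change in the Bank of Canada's holdings of domestic securities is +$35 billion.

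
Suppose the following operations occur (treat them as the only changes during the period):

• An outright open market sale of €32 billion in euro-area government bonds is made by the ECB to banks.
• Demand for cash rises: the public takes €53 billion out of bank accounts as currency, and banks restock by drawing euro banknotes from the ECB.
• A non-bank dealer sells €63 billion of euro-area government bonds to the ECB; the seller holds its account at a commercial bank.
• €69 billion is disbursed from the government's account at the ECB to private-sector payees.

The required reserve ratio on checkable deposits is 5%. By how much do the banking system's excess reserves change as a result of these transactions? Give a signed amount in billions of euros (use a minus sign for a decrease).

+€43.05 billion

OMO sale (to banks) €32 billion: reserves −€32B, deposits 0.
Currency withdrawal €53 billion: reserves −€53B, deposits −€53B.
Asset purchase (from non-banks) €63 billion: reserves +€63B, deposits +€63B.
Government spending €69 billion: reserves +€69B, deposits +€69B.
Totals: Δreserves = +€47B, Δdeposits = +€79B.
Δrequired reserves = 5% × +€79B = +€3.95B.
Δexcess reserves = Δreserves − Δrequired = +€47B − (+€3.95B) = +€43.05 billion.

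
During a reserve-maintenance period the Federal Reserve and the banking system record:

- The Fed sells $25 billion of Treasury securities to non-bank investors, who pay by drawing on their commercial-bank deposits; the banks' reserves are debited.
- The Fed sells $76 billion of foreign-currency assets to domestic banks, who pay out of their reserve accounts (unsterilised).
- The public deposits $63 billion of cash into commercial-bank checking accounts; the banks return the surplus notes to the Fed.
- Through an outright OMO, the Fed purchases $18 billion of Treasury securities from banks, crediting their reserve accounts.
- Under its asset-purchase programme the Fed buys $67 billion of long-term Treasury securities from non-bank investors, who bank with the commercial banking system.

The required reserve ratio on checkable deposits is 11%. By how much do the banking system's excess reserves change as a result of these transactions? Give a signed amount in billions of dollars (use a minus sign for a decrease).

Asset sale (to non-banks) $25 billion: reserves −$25B, deposits −$25B.
FX sale $76 billion: reserves −$76B, deposits 0.
Currency deposit $63 billion: reserves +$63B, deposits +$63B.
OMO purchase (from banks) $18 billion: reserves +$18B, deposits 0.
Asset purchase (from non-banks) $67 billion: reserves +$67B, deposits +$67B.
Totals: Δreserves = +$47B, Δdeposits = +$105B.
Δrequired reserves = 11% × +$105B = +$11.55B.
Δexcess reserves = Δreserves − Δrequired = +$47B − (+$11.55B) = +$35.45 billion.

+$35.45 billion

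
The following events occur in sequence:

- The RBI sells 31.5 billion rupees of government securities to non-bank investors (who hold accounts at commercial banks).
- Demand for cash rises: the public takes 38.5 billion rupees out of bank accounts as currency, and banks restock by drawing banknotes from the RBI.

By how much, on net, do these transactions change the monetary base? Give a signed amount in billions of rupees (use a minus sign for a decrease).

-31.5 billion

Asset sale (to non-banks) 31.5 billion rupees: RBI balance sheet contracts → −31.5B.
Currency withdrawal 38.5 billion rupees: just a shift between currency and reserves — both are base money → 0.
Net: −31.5 + 0 = -31.5 billion.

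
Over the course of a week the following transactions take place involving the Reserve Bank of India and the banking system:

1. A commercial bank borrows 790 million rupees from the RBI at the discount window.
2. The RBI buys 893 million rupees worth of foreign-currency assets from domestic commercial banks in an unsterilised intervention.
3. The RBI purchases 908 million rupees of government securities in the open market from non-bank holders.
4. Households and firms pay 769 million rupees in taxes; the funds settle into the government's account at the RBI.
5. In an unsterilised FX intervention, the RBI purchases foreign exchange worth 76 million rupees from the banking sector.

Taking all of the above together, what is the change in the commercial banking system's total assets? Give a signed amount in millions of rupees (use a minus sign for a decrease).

Discount-window loan 790 million rupees: bank balance sheets expand → +790M.
FX purchase 893 million rupees: just an asset swap on bank balance sheets → 0.
Asset purchase (from non-banks) 908 million rupees: bank balance sheets expand → +908M.
Government account inflow 769 million rupees: bank balance sheets shrink → −769M.
FX purchase 76 million rupees: just an asset swap on bank balance sheets → 0.
Net: 790 + 0 + 908 − 769 + 0 = +929 million.

+929 million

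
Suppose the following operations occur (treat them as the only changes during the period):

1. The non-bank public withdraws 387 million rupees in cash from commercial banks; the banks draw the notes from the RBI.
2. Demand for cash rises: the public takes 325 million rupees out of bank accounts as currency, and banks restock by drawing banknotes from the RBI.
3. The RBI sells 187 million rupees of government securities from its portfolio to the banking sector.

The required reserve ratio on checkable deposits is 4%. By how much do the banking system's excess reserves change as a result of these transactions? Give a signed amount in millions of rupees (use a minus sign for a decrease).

-870.52 million

Currency withdrawal 387 million rupees: reserves −387M, deposits −387M.
Currency withdrawal 325 million rupees: reserves −325M, deposits −325M.
OMO sale (to banks) 187 million rupees: reserves −187M, deposits 0.
Totals: Δreserves = −899M, Δdeposits = −712M.
Δrequired reserves = 4% × −712M = −28.48M.
Δexcess reserves = Δreserves − Δrequired = −899M − (−28.48M) = -870.52 million.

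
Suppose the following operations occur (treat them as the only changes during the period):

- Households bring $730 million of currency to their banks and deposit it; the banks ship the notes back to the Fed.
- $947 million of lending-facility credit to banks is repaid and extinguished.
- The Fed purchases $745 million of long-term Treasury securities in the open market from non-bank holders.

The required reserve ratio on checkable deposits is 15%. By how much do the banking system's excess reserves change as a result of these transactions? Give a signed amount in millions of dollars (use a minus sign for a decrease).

+$306.75 million

Currency deposit $730 million: reserves +$730M, deposits +$730M.
Discount-window repayment $947 million: reserves −$947M, deposits 0.
Asset purchase (from non-banks) $745 million: reserves +$745M, deposits +$745M.
Totals: Δreserves = +$528M, Δdeposits = +$1475M.
Δrequired reserves = 15% × +$1475M = +$221.25M.
Δexcess reserves = Δreserves − Δrequired = +$528M − (+$221.25M) = +$306.75 million.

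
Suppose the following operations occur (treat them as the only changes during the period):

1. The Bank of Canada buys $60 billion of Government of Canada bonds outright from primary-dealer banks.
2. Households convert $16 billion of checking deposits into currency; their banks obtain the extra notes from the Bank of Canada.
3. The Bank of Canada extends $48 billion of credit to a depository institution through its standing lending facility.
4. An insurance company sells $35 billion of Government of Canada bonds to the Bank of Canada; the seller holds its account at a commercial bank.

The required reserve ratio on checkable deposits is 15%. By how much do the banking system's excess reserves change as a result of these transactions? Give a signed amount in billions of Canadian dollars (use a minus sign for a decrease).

OMO purchase (from banks) $60 billion: reserves +$60B, deposits 0.
Currency withdrawal $16 billion: reserves −$16B, deposits −$16B.
Discount-window loan $48 billion: reserves +$48B, deposits 0.
Asset purchase (from non-banks) $35 billion: reserves +$35B, deposits +$35B.
Totals: Δreserves = +$127B, Δdeposits = +$19B.
Δrequired reserves = 15% × +$19B = +$2.85B.
Δexcess reserves = Δreserves − Δrequired = +$127B − (+$2.85B) = +$124.15 billion.

+$124.15 billion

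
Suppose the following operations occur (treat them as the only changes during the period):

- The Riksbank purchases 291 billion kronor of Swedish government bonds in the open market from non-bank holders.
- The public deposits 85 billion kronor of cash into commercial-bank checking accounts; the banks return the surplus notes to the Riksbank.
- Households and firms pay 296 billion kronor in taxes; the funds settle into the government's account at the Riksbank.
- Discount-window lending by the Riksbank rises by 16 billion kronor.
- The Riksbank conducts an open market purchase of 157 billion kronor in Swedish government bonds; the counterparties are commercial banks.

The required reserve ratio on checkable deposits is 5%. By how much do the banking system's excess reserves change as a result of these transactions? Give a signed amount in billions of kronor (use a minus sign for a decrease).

+249 billion

Asset purchase (from non-banks) 291 billion kronor: reserves +291B, deposits +291B.
Currency deposit 85 billion kronor: reserves +85B, deposits +85B.
Government account inflow 296 billion kronor: reserves −296B, deposits −296B.
Discount-window loan 16 billion kronor: reserves +16B, deposits 0.
OMO purchase (from banks) 157 billion kronor: reserves +157B, deposits 0.
Totals: Δreserves = +253B, Δdeposits = +80B.
Δrequired reserves = 5% × +80B = +4B.
Δexcess reserves = Δreserves − Δrequired = +253B − (+4B) = +249 billion.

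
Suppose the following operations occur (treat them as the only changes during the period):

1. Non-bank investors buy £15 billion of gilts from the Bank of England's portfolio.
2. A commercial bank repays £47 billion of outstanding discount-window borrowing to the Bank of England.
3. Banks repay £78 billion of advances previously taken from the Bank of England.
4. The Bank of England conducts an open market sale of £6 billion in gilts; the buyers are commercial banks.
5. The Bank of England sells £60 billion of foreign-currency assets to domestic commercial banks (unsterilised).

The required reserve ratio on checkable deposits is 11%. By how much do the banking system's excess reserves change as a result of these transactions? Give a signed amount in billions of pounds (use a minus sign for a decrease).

Asset sale (to non-banks) £15 billion: reserves −£15B, deposits −£15B.
Discount-window repayment £47 billion: reserves −£47B, deposits 0.
Discount-window repayment £78 billion: reserves −£78B, deposits 0.
OMO sale (to banks) £6 billion: reserves −£6B, deposits 0.
FX sale £60 billion: reserves −£60B, deposits 0.
Totals: Δreserves = −£206B, Δdeposits = −£15B.
Δrequired reserves = 11% × −£15B = −£1.65B.
Δexcess reserves = Δreserves − Δrequired = −£206B − (−£1.65B) = -£204.35 billion.

-£204.35 billion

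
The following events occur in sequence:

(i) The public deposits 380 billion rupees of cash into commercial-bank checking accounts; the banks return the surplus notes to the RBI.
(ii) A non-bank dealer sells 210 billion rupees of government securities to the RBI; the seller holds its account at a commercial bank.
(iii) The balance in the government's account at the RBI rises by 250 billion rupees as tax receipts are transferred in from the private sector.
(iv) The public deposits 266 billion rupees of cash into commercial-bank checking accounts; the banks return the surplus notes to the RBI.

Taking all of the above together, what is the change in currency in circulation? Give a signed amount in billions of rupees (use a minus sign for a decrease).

RBI balance sheet:
  Assets:      Securities +210B
  Liabilities: Bank reserves +606B, Currency in circulation −646B, Government deposits +250B
Commercial banking system:
  Assets:      Reserves at CB +606B
  Liabilities: Checkable deposits +606B
So the change in currency in circulation is -646 billion.

-646 billion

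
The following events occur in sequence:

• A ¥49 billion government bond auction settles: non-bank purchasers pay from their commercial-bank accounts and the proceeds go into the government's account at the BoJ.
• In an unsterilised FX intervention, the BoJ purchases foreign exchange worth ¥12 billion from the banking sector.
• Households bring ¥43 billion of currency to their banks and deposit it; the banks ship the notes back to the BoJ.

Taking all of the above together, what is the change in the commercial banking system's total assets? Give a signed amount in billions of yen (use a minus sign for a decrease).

Government account inflow ¥49 billion: bank balance sheets shrink → −¥49B.
FX purchase ¥12 billion: just an asset swap on bank balance sheets → 0.
Currency deposit ¥43 billion: bank balance sheets expand → +¥43B.
Net: −49 + 0 + 43 = -¥6 billion.

-¥6 billion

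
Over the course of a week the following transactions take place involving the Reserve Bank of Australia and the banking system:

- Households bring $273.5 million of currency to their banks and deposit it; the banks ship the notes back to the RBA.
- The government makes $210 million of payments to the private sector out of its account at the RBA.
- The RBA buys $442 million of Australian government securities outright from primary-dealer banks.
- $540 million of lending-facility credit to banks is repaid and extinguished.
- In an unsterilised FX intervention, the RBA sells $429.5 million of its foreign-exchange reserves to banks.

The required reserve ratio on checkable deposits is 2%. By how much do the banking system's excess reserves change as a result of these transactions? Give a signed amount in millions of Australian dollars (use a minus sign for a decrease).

Currency deposit $273.5 million: reserves +$273.5M, deposits +$273.5M.
Government spending $210 million: reserves +$210M, deposits +$210M.
OMO purchase (from banks) $442 million: reserves +$442M, deposits 0.
Discount-window repayment $540 million: reserves −$540M, deposits 0.
FX sale $429.5 million: reserves −$429.5M, deposits 0.
Totals: Δreserves = −$44M, Δdeposits = +$483.5M.
Δrequired reserves = 2% × +$483.5M = +$9.67M.
Δexcess reserves = Δreserves − Δrequired = −$44M − (+$9.67M) = -$53.67 million.

-$53.67 million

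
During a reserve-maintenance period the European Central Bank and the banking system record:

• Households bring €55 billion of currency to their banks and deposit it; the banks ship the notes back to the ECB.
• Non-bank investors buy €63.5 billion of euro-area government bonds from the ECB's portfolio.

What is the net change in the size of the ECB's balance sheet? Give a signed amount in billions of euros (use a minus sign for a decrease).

Currency deposit €55 billion: only the composition of liabilities changes → 0.
Asset sale (to non-banks) €63.5 billion: an ECB asset is shed → −€63.5B.
Net: 0 − 63.5 = -€63.5 billion.

-€63.5 billion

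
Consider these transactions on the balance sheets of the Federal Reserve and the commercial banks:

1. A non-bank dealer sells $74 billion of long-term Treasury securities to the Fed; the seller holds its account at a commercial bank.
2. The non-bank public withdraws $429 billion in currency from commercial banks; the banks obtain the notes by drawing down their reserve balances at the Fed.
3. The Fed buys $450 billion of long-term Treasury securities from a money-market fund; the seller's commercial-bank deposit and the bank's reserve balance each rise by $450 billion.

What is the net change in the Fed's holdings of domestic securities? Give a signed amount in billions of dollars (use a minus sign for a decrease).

Asset purchase (from non-banks) $74 billion: securities added to the Fed's portfolio → +$74B.
Currency withdrawal $429 billion: the Fed's securities portfolio is untouched → 0.
Asset purchase (from non-banks) $450 billion: securities added to the Fed's portfolio → +$450B.
Net: 74 + 0 + 450 = +$524 billion.

+$524 billion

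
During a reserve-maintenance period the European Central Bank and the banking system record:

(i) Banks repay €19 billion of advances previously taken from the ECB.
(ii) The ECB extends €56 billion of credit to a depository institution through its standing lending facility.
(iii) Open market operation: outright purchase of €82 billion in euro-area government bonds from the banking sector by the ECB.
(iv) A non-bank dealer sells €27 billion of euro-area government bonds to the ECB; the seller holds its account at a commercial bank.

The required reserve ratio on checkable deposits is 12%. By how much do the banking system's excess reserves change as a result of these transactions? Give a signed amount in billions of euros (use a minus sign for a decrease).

+€142.76 billion

Discount-window repayment €19 billion: reserves −€19B, deposits 0.
Discount-window loan €56 billion: reserves +€56B, deposits 0.
OMO purchase (from banks) €82 billion: reserves +€82B, deposits 0.
Asset purchase (from non-banks) €27 billion: reserves +€27B, deposits +€27B.
Totals: Δreserves = +€146B, Δdeposits = +€27B.
Δrequired reserves = 12% × +€27B = +€3.24B.
Δexcess reserves = Δreserves − Δrequired = +€146B − (+€3.24B) = +€142.76 billion.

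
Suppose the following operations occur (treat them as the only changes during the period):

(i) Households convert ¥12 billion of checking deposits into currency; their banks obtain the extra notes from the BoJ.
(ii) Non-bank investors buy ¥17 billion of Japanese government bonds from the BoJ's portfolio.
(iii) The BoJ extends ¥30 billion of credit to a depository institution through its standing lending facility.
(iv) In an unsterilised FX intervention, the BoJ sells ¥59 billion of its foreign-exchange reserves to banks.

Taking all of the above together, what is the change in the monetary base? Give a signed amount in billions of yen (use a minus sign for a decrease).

BoJ balance sheet:
  Assets:      Securities −¥17B, Loans to banks +¥30B, Foreign assets −¥59B
  Liabilities: Bank reserves −¥58B, Currency in circulation +¥12B
Commercial banking system:
  Assets:      Reserves at CB −¥58B, Foreign assets +¥59B
  Liabilities: Checkable deposits −¥29B, Borrowings from CB +¥30B
Monetary base = currency + reserves: +¥12B + (−¥58B) = -¥46 billion.

-¥46 billion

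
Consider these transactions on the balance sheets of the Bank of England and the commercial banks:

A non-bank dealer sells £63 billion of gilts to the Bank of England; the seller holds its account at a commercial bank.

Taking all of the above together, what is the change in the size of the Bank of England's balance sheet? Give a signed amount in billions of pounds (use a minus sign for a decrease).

Asset purchase (from non-banks) £63 billion: a Bank of England asset is acquired → +£63B.

+£63 billion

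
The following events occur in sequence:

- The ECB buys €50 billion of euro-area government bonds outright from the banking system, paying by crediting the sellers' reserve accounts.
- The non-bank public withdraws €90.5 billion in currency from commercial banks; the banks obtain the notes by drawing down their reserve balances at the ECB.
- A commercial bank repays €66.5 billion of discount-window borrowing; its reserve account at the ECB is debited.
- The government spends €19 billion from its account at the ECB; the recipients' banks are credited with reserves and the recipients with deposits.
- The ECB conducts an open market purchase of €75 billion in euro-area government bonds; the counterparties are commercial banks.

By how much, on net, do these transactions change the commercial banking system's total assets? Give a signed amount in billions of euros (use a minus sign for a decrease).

-€138 billion

OMO purchase (from banks) €50 billion: just an asset swap on bank balance sheets → 0.
Currency withdrawal €90.5 billion: bank balance sheets shrink → −€90.5B.
Discount-window repayment €66.5 billion: bank balance sheets shrink → −€66.5B.
Government spending €19 billion: bank balance sheets expand → +€19B.
OMO purchase (from banks) €75 billion: just an asset swap on bank balance sheets → 0.
Net: 0 − 90.5 − 66.5 + 19 + 0 = -€138 billion.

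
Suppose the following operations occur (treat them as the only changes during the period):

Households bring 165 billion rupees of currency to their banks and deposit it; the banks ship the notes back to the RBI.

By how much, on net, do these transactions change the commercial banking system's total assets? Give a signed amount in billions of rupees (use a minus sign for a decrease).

+165 billion

RBI balance sheet:
  Assets:      no change
  Liabilities: Bank reserves +165B, Currency in circulation −165B
Commercial banking system:
  Assets:      Reserves at CB +165B
  Liabilities: Checkable deposits +165B
Change in total bank assets = +165 billion.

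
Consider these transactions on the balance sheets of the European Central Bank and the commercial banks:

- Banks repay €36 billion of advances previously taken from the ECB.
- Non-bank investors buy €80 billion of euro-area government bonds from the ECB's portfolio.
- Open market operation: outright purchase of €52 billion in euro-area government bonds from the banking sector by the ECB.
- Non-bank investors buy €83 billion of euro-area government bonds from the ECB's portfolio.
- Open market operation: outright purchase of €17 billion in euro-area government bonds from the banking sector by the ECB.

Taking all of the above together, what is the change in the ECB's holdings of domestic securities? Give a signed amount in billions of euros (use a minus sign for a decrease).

-€94 billion

Discount-window repayment €36 billion: the ECB's securities portfolio is untouched → 0.
Asset sale (to non-banks) €80 billion: securities removed from the ECB's portfolio → −€80B.
OMO purchase (from banks) €52 billion: securities added to the ECB's portfolio → +€52B.
Asset sale (to non-banks) €83 billion: securities removed from the ECB's portfolio → −€83B.
OMO purchase (from banks) €17 billion: securities added to the ECB's portfolio → +€17B.
Net: 0 − 80 + 52 − 83 + 17 = -€94 billion.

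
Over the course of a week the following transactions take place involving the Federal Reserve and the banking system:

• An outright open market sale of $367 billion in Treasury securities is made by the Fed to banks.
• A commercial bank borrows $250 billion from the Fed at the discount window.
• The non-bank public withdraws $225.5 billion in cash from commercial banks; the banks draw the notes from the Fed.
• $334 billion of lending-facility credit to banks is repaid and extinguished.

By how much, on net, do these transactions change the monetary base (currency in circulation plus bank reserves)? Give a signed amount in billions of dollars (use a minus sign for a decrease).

-$451 billion

Fed balance sheet:
  Assets:      Securities −$367B, Loans to banks −$84B
  Liabilities: Bank reserves −$676.5B, Currency in circulation +$225.5B
Monetary base = currency + reserves: +$225.5B + (−$676.5B) = -$451 billion.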